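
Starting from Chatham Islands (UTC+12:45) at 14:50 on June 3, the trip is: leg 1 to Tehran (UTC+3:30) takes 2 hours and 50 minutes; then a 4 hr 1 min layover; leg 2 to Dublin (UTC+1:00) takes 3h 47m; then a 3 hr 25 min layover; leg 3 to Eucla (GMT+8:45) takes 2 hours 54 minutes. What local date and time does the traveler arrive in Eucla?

03:47 on June 4

Convert departure to UTC: 14:50 − 12:45 = 02:05 UTC on Jun 3.
Add 2 hours and 50 minutes leg 1 → 04:55 UTC.
Add 4 hours 1 minute layover in Tehran → 08:56 UTC.
Add 3 hours and 47 minutes leg 2 → 12:43 UTC.
Add 3 hours and 25 minutes layover in Dublin → 16:08 UTC.
Add 2 hours and 54 minutes leg 3 → 19:02 UTC.
Eucla is UTC+8:45, so local arrival = 19:02 + 8:45 = 03:47 on Jun 4.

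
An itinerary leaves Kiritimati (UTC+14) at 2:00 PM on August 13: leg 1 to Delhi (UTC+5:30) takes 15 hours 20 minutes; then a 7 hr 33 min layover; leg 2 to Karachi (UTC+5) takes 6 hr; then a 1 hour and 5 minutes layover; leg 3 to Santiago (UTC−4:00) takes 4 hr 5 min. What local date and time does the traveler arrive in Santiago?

6:03 AM on Aug 14

Convert departure to UTC: 2:00 PM − 14:00 = 12:00 AM UTC on Aug 13.
Add 15 hours and 20 minutes leg 1 → 3:20 PM UTC.
Add 7 hours and 33 minutes layover in Delhi → 10:53 PM UTC.
Add 6 hours leg 2 → 4:53 AM UTC (Aug 14).
Add 1 hour 5 minutes layover in Karachi → 5:58 AM UTC.
Add 4 hours and 5 minutes leg 3 → 10:03 AM UTC.
Santiago is UTC−4:00, so local arrival = 10:03 AM − 4:00 = 6:03 AM on Aug 14.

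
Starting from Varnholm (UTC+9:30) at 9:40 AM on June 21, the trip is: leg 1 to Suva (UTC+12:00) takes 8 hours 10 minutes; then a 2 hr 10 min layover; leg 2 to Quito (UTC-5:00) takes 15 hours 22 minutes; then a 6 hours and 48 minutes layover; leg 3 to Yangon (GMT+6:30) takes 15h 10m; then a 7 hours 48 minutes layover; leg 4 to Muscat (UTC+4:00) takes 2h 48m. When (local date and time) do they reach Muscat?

2:26 PM on June 23

Convert departure to UTC: 9:40 AM − 9:30 = 12:10 AM UTC on Jun 21.
Add 8 hours 10 minutes leg 1 → 8:20 AM UTC.
Add 2 hours 10 minutes layover in Suva → 10:30 AM UTC.
Add 15 hours 22 minutes leg 2 → 1:52 AM UTC (Jun 22).
Add 6 hours and 48 minutes layover in Quito → 8:40 AM UTC.
Add 15 hours and 10 minutes leg 3 → 11:50 PM UTC.
Add 7 hours and 48 minutes layover in Yangon → 7:38 AM UTC (Jun 23).
Add 2 hours 48 minutes leg 4 → 10:26 AM UTC.
Muscat is UTC+4:00, so local arrival = 10:26 AM + 4:00 = 2:26 PM on Jun 23.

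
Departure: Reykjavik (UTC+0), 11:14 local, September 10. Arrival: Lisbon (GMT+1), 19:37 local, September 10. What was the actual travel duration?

7 hours 23 minutes

Departure is already UTC: 11:14 on Sep 10.
Arrival in UTC: 19:37 − 1:00 = 18:37 on Sep 10.
Elapsed = 18:37 − 11:14 = 7 hours 23 minutes.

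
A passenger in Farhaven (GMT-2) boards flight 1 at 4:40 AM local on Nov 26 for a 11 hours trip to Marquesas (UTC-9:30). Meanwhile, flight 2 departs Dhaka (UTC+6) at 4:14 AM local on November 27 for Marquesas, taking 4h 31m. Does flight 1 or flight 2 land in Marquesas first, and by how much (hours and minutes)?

the first, by 9 hours 5 minutes

Flight 1 in UTC: 4:40 AM + 2:00 = 6:40 AM on Nov 26.
+11 hours → arrive 5:40 PM UTC on Nov 26.
Flight 2 in UTC: 4:14 AM − 6:00 = 10:14 PM on Nov 26.
+4 hours 31 minutes → arrive 2:45 AM UTC on Nov 27.
Flight 1 lands earlier by 9 hours 5 minutes.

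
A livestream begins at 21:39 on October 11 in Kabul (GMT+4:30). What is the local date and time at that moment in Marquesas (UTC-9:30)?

07:39 on October 11

Marquesas is 14:00 behind Kabul.
Shift by the zone difference: 21:39 − 14:00 = 07:39 on Oct 11 in Marquesas.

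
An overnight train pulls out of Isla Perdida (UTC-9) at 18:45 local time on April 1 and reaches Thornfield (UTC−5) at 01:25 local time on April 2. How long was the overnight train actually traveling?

2 hours 40 minutes

Departure in UTC: 18:45 + 9:00 = 03:45 on Apr 2.
Arrival in UTC: 01:25 + 5:00 = 06:25 on Apr 2.
Elapsed = 06:25 − 03:45 = 2 hours 40 minutes.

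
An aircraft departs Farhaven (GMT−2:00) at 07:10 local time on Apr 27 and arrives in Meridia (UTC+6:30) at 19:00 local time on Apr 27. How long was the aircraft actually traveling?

3 hours 20 minutes

Departure in UTC: 07:10 + 2:00 = 09:10 on Apr 27.
Arrival in UTC: 19:00 − 6:30 = 12:30 on Apr 27.
Elapsed = 12:30 − 09:10 = 3 hours 20 minutes.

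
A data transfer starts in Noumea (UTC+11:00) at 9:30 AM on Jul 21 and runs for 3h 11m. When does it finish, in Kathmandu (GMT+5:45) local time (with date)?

Convert start to UTC: 9:30 AM − 11:00 = 10:30 PM UTC on Jul 20.
Add 3 hours and 11 minutes duration → 1:41 AM UTC (Jul 21).
Kathmandu is UTC+5:45, so local end time = 1:41 AM + 5:45 = 7:26 AM on Jul 21.

7:26 AM on Jul 21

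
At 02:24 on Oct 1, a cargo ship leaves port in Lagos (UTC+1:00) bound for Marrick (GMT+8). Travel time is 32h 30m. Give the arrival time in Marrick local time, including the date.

Marrick is 7:00 ahead of Lagos.
After 32 hours 30 minutes it is 10:54 (Oct 2) in Lagos.
Shift by the zone difference: 10:54 + 7:00 = 17:54 on Oct 2 in Marrick.

17:54 on October 2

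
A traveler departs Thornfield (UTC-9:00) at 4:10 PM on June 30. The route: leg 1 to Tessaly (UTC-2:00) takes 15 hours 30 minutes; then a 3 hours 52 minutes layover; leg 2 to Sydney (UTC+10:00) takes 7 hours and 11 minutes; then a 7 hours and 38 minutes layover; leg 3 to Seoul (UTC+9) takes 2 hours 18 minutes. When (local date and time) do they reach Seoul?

10:39 PM on Jul 2

Convert departure to UTC: 4:10 PM + 9:00 = 1:10 AM UTC on Jul 1.
Add 15 hours and 30 minutes leg 1 → 4:40 PM UTC.
Add 3 hours 52 minutes layover in Tessaly → 8:32 PM UTC.
Add 7 hours and 11 minutes leg 2 → 3:43 AM UTC (Jul 2).
Add 7 hours 38 minutes layover in Sydney → 11:21 AM UTC.
Add 2 hours and 18 minutes leg 3 → 1:39 PM UTC.
Seoul is UTC+9:00, so local arrival = 1:39 PM + 9:00 = 10:39 PM on Jul 2.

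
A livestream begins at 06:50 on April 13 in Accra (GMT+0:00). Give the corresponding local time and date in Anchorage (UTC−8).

22:50 on April 12

Anchorage is 8:00 behind Accra.
Shift by the zone difference: 06:50 − 8:00 = 22:50 on Apr 12 in Anchorage.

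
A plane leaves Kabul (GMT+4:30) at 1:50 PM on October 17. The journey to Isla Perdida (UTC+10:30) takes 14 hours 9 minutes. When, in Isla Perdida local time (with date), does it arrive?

Convert departure to UTC: 1:50 PM − 4:30 = 9:20 AM UTC on Oct 17.
Add 14 hours and 9 minutes travel time → 11:29 PM UTC.
Isla Perdida is UTC+10:30, so local arrival = 11:29 PM + 10:30 = 9:59 AM on Oct 18.

9:59 AM on October 18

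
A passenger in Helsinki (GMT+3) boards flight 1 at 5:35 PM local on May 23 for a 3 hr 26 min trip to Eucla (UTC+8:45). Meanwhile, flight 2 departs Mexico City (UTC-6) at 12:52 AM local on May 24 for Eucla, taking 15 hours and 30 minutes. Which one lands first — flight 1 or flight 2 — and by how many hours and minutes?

the first, by 28 hours 21 minutes

Flight 1 in UTC: 5:35 PM − 3:00 = 2:35 PM on May 23.
+3 hours 26 minutes → arrive 6:01 PM UTC on May 23.
Flight 2 in UTC: 12:52 AM + 6:00 = 6:52 AM on May 24.
+15 hours and 30 minutes → arrive 10:22 PM UTC on May 24.
Flight 1 lands earlier by 28 hours 21 minutes.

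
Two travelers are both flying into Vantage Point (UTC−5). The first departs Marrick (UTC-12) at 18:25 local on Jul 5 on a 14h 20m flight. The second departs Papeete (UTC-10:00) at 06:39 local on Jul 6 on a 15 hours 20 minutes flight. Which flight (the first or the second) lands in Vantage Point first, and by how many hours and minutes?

the first, by 11 hours 14 minutes

Flight 1 in UTC: 18:25 + 12:00 = 06:25 on Jul 6.
+14 hours 20 minutes → arrive 20:45 UTC on Jul 6.
Flight 2 in UTC: 06:39 + 10:00 = 16:39 on Jul 6.
+15 hours and 20 minutes → arrive 07:59 UTC on Jul 7.
Flight 1 lands earlier by 11 hours 14 minutes.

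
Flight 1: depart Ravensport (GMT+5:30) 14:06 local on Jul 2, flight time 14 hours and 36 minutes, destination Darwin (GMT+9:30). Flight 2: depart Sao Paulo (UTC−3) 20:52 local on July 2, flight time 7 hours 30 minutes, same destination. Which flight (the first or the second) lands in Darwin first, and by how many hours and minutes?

Flight 1 in UTC: 14:06 − 5:30 = 08:36 on Jul 2.
+14 hours 36 minutes → arrive 23:12 UTC on Jul 2.
Flight 2 in UTC: 20:52 + 3:00 = 23:52 on Jul 2.
+7 hours and 30 minutes → arrive 07:22 UTC on Jul 3.
Flight 1 lands earlier by 8 hours 10 minutes.

the first, by 8 hours 10 minutes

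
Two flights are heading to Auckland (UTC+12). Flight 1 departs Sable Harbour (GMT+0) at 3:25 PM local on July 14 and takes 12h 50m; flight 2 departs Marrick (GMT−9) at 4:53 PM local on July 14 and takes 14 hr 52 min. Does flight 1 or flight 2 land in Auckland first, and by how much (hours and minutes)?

the first, by 12 hours 30 minutes

Flight 1 departs at 3:25 PM UTC (Jul 14).
+12 hours and 50 minutes → arrive 4:15 AM UTC on Jul 15.
Flight 2 in UTC: 4:53 PM + 9:00 = 1:53 AM on Jul 15.
+14 hours 52 minutes → arrive 4:45 PM UTC on Jul 15.
Flight 1 lands earlier by 12 hours 30 minutes.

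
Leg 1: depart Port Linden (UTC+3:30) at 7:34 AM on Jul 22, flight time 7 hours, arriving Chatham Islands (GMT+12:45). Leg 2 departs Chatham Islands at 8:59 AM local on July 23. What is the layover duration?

9 hours 10 minutes

Convert departure to UTC: 7:34 AM − 3:30 = 4:04 AM UTC on Jul 22.
Add 7 hours flight time → 11:04 AM UTC.
Chatham Islands is UTC+12:45, so local arrival = 11:04 AM + 12:45 = 11:49 PM on Jul 22.
Layover = 8:59 AM − 11:49 PM (+1 day) = 9 hours 10 minutes.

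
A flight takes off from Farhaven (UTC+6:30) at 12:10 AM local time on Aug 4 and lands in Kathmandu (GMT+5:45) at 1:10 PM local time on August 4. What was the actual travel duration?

13 hours 45 minutes

Departure in UTC: 12:10 AM − 6:30 = 5:40 PM on Aug 3.
Arrival in UTC: 1:10 PM − 5:45 = 7:25 AM on Aug 4.
Elapsed = 7:25 AM − 5:40 PM (+1 day) = 13 hours 45 minutes.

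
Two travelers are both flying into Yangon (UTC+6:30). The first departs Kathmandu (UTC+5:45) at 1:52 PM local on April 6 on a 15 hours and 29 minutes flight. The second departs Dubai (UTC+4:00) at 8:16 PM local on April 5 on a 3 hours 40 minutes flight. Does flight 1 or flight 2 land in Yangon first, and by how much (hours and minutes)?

Flight 1 in UTC: 1:52 PM − 5:45 = 8:07 AM on Apr 6.
+15 hours and 29 minutes → arrive 11:36 PM UTC on Apr 6.
Flight 2 in UTC: 8:16 PM − 4:00 = 4:16 PM on Apr 5.
+3 hours 40 minutes → arrive 7:56 PM UTC on Apr 5.
Flight 2 lands earlier by 27 hours 40 minutes.

the second, by 27 hours 40 minutes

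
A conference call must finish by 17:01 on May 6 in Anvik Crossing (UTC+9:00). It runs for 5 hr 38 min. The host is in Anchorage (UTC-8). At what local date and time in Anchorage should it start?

Target end time in UTC: 17:01 − 9:00 = 08:01 on May 6.
Subtract 5 hours and 38 minutes → start 02:23 UTC on May 6.
Anchorage is UTC−8:00: 02:23 − 8:00 = 18:23 on May 5.

18:23 on May 5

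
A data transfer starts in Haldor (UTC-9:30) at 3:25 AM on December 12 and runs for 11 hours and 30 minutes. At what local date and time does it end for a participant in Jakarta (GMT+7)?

7:25 AM on December 13

Jakarta is 16:30 ahead of Haldor.
After 11 hours 30 minutes it is 2:55 PM in Haldor.
Shift by the zone difference: 2:55 PM + 16:30 = 7:25 AM on Dec 13 in Jakarta.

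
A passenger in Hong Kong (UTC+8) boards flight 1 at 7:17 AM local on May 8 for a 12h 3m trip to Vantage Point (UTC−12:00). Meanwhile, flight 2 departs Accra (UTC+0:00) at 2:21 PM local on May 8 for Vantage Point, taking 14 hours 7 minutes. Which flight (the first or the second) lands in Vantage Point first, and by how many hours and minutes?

the first, by 17 hours 8 minutes

Flight 1 in UTC: 7:17 AM − 8:00 = 11:17 PM on May 7.
+12 hours 3 minutes → arrive 11:20 AM UTC on May 8.
Flight 2 departs at 2:21 PM UTC (May 8).
+14 hours and 7 minutes → arrive 4:28 AM UTC on May 9.
Flight 1 lands earlier by 17 hours 8 minutes.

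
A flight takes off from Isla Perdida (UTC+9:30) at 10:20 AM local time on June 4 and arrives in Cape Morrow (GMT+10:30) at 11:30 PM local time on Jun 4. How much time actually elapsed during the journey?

12 hours 10 minutes

Cape Morrow is 1:00 ahead of Isla Perdida.
Clock-face elapsed time (ignoring zones) is 13 hours 10 minutes.
Actual elapsed = 13 hours 10 minutes − 1:00 = 12 hours 10 minutes.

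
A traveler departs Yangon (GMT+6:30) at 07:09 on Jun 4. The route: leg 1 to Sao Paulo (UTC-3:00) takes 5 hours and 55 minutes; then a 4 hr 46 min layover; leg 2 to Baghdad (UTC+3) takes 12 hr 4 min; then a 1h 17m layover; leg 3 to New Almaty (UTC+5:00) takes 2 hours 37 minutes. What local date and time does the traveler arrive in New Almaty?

08:18 on June 5

Convert departure to UTC: 07:09 − 6:30 = 00:39 UTC on Jun 4.
Add 5 hours and 55 minutes leg 1 → 06:34 UTC.
Add 4 hours 46 minutes layover in Sao Paulo → 11:20 UTC.
Add 12 hours 4 minutes leg 2 → 23:24 UTC.
Add 1 hour 17 minutes layover in Baghdad → 00:41 UTC (Jun 5).
Add 2 hours 37 minutes leg 3 → 03:18 UTC.
New Almaty is UTC+5:00, so local arrival = 03:18 + 5:00 = 08:18 on Jun 5.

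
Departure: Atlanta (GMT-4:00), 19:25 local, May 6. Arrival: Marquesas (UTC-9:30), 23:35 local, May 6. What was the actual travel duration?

Departure in UTC: 19:25 + 4:00 = 23:25 on May 6.
Arrival in UTC: 23:35 + 9:30 = 09:05 on May 7.
Elapsed = 09:05 − 23:25 (+1 day) = 9 hours 40 minutes.

9 hours 40 minutes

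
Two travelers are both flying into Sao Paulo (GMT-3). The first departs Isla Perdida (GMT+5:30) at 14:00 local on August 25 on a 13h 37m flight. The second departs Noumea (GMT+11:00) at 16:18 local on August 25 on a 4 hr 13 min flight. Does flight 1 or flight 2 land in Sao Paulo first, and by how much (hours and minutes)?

the second, by 12 hours 36 minutes

Flight 1 in UTC: 14:00 − 5:30 = 08:30 on Aug 25.
+13 hours 37 minutes → arrive 22:07 UTC on Aug 25.
Flight 2 in UTC: 16:18 − 11:00 = 05:18 on Aug 25.
+4 hours 13 minutes → arrive 09:31 UTC on Aug 25.
Flight 2 lands earlier by 12 hours 36 minutes.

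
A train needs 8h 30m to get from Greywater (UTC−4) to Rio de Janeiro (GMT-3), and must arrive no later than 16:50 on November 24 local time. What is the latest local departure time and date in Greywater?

Target arrival in UTC: 16:50 + 3:00 = 19:50 on Nov 24.
Subtract 8 hours 30 minutes → departure 11:20 UTC on Nov 24.
Greywater is UTC−4:00: 11:20 − 4:00 = 07:20 on Nov 24.

07:20 on November 24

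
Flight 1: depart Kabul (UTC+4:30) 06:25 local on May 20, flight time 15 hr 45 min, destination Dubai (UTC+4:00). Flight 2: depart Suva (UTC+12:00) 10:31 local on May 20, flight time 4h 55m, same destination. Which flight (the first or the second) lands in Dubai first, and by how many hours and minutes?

Flight 1 in UTC: 06:25 − 4:30 = 01:55 on May 20.
+15 hours and 45 minutes → arrive 17:40 UTC on May 20.
Flight 2 in UTC: 10:31 − 12:00 = 22:31 on May 19.
+4 hours 55 minutes → arrive 03:26 UTC on May 20.
Flight 2 lands earlier by 14 hours 14 minutes.

the second, by 14 hours 14 minutes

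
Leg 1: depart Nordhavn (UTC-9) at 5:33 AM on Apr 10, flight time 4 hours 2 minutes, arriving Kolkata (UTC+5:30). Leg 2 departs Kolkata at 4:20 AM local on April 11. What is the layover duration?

Convert departure to UTC: 5:33 AM + 9:00 = 2:33 PM UTC on Apr 10.
Add 4 hours and 2 minutes flight time → 6:35 PM UTC.
Kolkata is UTC+5:30, so local arrival = 6:35 PM + 5:30 = 12:05 AM on Apr 11.
Layover = 4:20 AM − 12:05 AM = 4 hours 15 minutes.

4 hours 15 minutes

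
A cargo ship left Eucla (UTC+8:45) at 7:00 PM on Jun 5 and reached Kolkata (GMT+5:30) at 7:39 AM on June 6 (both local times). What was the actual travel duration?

Departure in UTC: 7:00 PM − 8:45 = 10:15 AM on Jun 5.
Arrival in UTC: 7:39 AM − 5:30 = 2:09 AM on Jun 6.
Elapsed = 2:09 AM − 10:15 AM (+1 day) = 15 hours 54 minutes.

15 hours 54 minutes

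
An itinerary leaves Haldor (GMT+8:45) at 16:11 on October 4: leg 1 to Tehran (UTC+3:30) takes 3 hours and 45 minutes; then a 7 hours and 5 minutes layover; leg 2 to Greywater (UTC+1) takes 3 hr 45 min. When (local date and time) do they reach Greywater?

Convert departure to UTC: 16:11 − 8:45 = 07:26 UTC on Oct 4.
Add 3 hours 45 minutes leg 1 → 11:11 UTC.
Add 7 hours 5 minutes layover in Tehran → 18:16 UTC.
Add 3 hours and 45 minutes leg 2 → 22:01 UTC.
Greywater is UTC+1:00, so local arrival = 22:01 + 1:00 = 23:01 on Oct 4.

23:01 on Oct 4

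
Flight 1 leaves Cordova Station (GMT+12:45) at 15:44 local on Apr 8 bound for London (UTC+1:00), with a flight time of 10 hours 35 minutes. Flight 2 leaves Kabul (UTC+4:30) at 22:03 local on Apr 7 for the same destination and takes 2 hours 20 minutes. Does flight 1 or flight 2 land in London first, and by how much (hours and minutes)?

Flight 1 in UTC: 15:44 − 12:45 = 02:59 on Apr 8.
+10 hours 35 minutes → arrive 13:34 UTC on Apr 8.
Flight 2 in UTC: 22:03 − 4:30 = 17:33 on Apr 7.
+2 hours 20 minutes → arrive 19:53 UTC on Apr 7.
Flight 2 lands earlier by 17 hours 41 minutes.

the second, by 17 hours 41 minutes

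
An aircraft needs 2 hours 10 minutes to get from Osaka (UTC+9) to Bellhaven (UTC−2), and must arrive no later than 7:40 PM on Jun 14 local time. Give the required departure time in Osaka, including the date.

4:30 AM on June 15

Target arrival in UTC: 7:40 PM + 2:00 = 9:40 PM on Jun 14.
Subtract 2 hours 10 minutes → departure 7:30 PM UTC on Jun 14.
Osaka is UTC+9:00: 7:30 PM + 9:00 = 4:30 AM on Jun 15.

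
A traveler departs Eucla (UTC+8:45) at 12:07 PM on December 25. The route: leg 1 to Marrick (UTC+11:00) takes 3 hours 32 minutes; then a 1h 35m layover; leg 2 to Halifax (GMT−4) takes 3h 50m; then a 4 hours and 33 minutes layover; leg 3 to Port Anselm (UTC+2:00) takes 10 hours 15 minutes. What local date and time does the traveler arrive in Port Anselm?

Convert departure to UTC: 12:07 PM − 8:45 = 3:22 AM UTC on Dec 25.
Add 3 hours 32 minutes leg 1 → 6:54 AM UTC.
Add 1 hour 35 minutes layover in Marrick → 8:29 AM UTC.
Add 3 hours 50 minutes leg 2 → 12:19 PM UTC.
Add 4 hours and 33 minutes layover in Halifax → 4:52 PM UTC.
Add 10 hours 15 minutes leg 3 → 3:07 AM UTC (Dec 26).
Port Anselm is UTC+2:00, so local arrival = 3:07 AM + 2:00 = 5:07 AM on Dec 26.

5:07 AM on Dec 26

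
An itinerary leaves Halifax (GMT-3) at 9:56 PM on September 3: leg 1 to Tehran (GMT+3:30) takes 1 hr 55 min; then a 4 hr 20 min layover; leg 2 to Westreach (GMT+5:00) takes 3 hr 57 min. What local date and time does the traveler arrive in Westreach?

Convert departure to UTC: 9:56 PM + 3:00 = 12:56 AM UTC on Sep 4.
Add 1 hour 55 minutes leg 1 → 2:51 AM UTC.
Add 4 hours 20 minutes layover in Tehran → 7:11 AM UTC.
Add 3 hours and 57 minutes leg 2 → 11:08 AM UTC.
Westreach is UTC+5:00, so local arrival = 11:08 AM + 5:00 = 4:08 PM on Sep 4.

4:08 PM on September 4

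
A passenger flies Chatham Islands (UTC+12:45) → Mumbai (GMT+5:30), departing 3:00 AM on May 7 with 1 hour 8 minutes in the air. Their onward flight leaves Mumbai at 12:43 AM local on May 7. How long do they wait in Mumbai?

3 hours 50 minutes

Convert departure to UTC: 3:00 AM − 12:45 = 2:15 PM UTC on May 6.
Add 1 hour and 8 minutes flight time → 3:23 PM UTC.
Mumbai is UTC+5:30, so local arrival = 3:23 PM + 5:30 = 8:53 PM on May 6.
Layover = 12:43 AM − 8:53 PM (+1 day) = 3 hours 50 minutes.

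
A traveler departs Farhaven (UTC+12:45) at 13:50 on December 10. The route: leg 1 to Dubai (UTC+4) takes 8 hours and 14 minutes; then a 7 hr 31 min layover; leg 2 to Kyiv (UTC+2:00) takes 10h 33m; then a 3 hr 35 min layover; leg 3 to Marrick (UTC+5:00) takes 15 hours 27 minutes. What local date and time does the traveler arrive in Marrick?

Convert departure to UTC: 13:50 − 12:45 = 01:05 UTC on Dec 10.
Add 8 hours and 14 minutes leg 1 → 09:19 UTC.
Add 7 hours and 31 minutes layover in Dubai → 16:50 UTC.
Add 10 hours 33 minutes leg 2 → 03:23 UTC (Dec 11).
Add 3 hours and 35 minutes layover in Kyiv → 06:58 UTC.
Add 15 hours 27 minutes leg 3 → 22:25 UTC.
Marrick is UTC+5:00, so local arrival = 22:25 + 5:00 = 03:25 on Dec 12.

03:25 on Dec 12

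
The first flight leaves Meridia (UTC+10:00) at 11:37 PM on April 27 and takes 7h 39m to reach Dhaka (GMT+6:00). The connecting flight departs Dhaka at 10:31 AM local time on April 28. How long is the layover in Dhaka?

7 hours 15 minutes

Convert departure to UTC: 11:37 PM − 10:00 = 1:37 PM UTC on Apr 27.
Add 7 hours and 39 minutes flight time → 9:16 PM UTC.
Dhaka is UTC+6:00, so local arrival = 9:16 PM + 6:00 = 3:16 AM on Apr 28.
Layover = 10:31 AM − 3:16 AM = 7 hours 15 minutes.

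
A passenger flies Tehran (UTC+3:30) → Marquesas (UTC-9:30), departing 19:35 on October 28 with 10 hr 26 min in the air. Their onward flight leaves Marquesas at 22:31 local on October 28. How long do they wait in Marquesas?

Convert departure to UTC: 19:35 − 3:30 = 16:05 UTC on Oct 28.
Add 10 hours 26 minutes flight time → 02:31 UTC (Oct 29).
Marquesas is UTC−9:30, so local arrival = 02:31 − 9:30 = 17:01 on Oct 28.
Layover = 22:31 − 17:01 = 5 hours 30 minutes.

5 hours 30 minutes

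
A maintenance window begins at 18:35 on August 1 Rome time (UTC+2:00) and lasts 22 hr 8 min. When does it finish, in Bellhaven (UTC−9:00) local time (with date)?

Bellhaven is 11:00 behind Rome.
After 22 hours 8 minutes it is 16:43 (Aug 2) in Rome.
Shift by the zone difference: 16:43 − 11:00 = 05:43 on Aug 2 in Bellhaven.

05:43 on Aug 2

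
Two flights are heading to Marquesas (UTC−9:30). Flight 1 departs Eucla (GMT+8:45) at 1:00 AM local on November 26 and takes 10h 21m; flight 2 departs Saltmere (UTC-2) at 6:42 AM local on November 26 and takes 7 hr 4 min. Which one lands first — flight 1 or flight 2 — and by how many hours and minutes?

the first, by 13 hours 10 minutes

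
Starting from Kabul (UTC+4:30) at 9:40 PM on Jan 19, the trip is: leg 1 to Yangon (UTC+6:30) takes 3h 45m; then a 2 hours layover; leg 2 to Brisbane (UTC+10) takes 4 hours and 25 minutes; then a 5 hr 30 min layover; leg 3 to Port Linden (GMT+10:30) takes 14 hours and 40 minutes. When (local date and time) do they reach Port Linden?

10:00 AM on January 21

Convert departure to UTC: 9:40 PM − 4:30 = 5:10 PM UTC on Jan 19.
Add 3 hours and 45 minutes leg 1 → 8:55 PM UTC.
Add 2 hours layover in Yangon → 10:55 PM UTC.
Add 4 hours and 25 minutes leg 2 → 3:20 AM UTC (Jan 20).
Add 5 hours and 30 minutes layover in Brisbane → 8:50 AM UTC.
Add 14 hours and 40 minutes leg 3 → 11:30 PM UTC.
Port Linden is UTC+10:30, so local arrival = 11:30 PM + 10:30 = 10:00 AM on Jan 21.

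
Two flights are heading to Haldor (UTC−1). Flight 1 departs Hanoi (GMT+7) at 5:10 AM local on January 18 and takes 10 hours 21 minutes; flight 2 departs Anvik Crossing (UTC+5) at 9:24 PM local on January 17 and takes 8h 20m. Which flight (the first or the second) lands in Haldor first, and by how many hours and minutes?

Flight 1 in UTC: 5:10 AM − 7:00 = 10:10 PM on Jan 17.
+10 hours and 21 minutes → arrive 8:31 AM UTC on Jan 18.
Flight 2 in UTC: 9:24 PM − 5:00 = 4:24 PM on Jan 17.
+8 hours and 20 minutes → arrive 12:44 AM UTC on Jan 18.
Flight 2 lands earlier by 7 hours 47 minutes.

the second, by 7 hours 47 minutes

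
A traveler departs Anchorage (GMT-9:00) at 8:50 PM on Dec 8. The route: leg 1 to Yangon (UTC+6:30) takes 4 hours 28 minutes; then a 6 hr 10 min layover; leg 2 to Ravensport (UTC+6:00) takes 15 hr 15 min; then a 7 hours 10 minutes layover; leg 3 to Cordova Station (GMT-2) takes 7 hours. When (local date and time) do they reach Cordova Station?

7:53 PM on December 10

Convert departure to UTC: 8:50 PM + 9:00 = 5:50 AM UTC on Dec 9.
Add 4 hours 28 minutes leg 1 → 10:18 AM UTC.
Add 6 hours 10 minutes layover in Yangon → 4:28 PM UTC.
Add 15 hours 15 minutes leg 2 → 7:43 AM UTC (Dec 10).
Add 7 hours 10 minutes layover in Ravensport → 2:53 PM UTC.
Add 7 hours leg 3 → 9:53 PM UTC.
Cordova Station is UTC−2:00, so local arrival = 9:53 PM − 2:00 = 7:53 PM on Dec 10.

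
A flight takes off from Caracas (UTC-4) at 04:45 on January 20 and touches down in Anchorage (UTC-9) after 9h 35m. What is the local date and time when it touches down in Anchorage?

Convert departure to UTC: 04:45 + 4:00 = 08:45 UTC on Jan 20.
Add 9 hours 35 minutes travel time → 18:20 UTC.
Anchorage is UTC−9:00, so local arrival = 18:20 − 9:00 = 09:20 on Jan 20.

09:20 on January 20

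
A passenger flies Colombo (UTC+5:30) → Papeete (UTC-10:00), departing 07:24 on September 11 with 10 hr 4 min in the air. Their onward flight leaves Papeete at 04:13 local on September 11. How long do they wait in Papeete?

2 hours 15 minutes

Convert departure to UTC: 07:24 − 5:30 = 01:54 UTC on Sep 11.
Add 10 hours 4 minutes flight time → 11:58 UTC.
Papeete is UTC−10:00, so local arrival = 11:58 − 10:00 = 01:58 on Sep 11.
Layover = 04:13 − 01:58 = 2 hours 15 minutes.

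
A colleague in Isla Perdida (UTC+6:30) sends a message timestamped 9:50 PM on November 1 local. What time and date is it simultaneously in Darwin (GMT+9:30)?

12:50 AM on November 2

In UTC: 9:50 PM − 6:30 = 3:20 PM on Nov 1.
Darwin is UTC+9:30: 3:20 PM + 9:30 = 12:50 AM on Nov 2.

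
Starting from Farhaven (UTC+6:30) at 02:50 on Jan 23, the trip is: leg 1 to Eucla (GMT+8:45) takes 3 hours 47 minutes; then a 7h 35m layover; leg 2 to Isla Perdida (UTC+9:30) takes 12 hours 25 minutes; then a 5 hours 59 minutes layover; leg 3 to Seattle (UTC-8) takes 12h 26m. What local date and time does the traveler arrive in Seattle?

06:32 on January 24

Convert departure to UTC: 02:50 − 6:30 = 20:20 UTC on Jan 22.
Add 3 hours 47 minutes leg 1 → 00:07 UTC (Jan 23).
Add 7 hours 35 minutes layover in Eucla → 07:42 UTC.
Add 12 hours 25 minutes leg 2 → 20:07 UTC.
Add 5 hours 59 minutes layover in Isla Perdida → 02:06 UTC (Jan 24).
Add 12 hours and 26 minutes leg 3 → 14:32 UTC.
Seattle is UTC−8:00, so local arrival = 14:32 − 8:00 = 06:32 on Jan 24.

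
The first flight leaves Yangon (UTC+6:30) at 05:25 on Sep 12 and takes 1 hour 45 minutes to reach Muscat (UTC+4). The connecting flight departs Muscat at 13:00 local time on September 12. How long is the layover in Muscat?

8 hours 20 minutes

Convert departure to UTC: 05:25 − 6:30 = 22:55 UTC on Sep 11.
Add 1 hour 45 minutes flight time → 00:40 UTC (Sep 12).
Muscat is UTC+4:00, so local arrival = 00:40 + 4:00 = 04:40 on Sep 12.
Layover = 13:00 − 04:40 = 8 hours 20 minutes.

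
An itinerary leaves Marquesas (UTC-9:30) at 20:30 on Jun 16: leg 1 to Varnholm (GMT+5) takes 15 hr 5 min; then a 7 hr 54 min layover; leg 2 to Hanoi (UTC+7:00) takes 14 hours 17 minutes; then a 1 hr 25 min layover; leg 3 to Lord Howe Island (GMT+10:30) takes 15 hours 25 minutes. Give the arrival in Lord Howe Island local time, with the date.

22:36 on June 19

Convert departure to UTC: 20:30 + 9:30 = 06:00 UTC on Jun 17.
Add 15 hours and 5 minutes leg 1 → 21:05 UTC.
Add 7 hours and 54 minutes layover in Varnholm → 04:59 UTC (Jun 18).
Add 14 hours and 17 minutes leg 2 → 19:16 UTC.
Add 1 hour 25 minutes layover in Hanoi → 20:41 UTC.
Add 15 hours 25 minutes leg 3 → 12:06 UTC (Jun 19).
Lord Howe Island is UTC+10:30, so local arrival = 12:06 + 10:30 = 22:36 on Jun 19.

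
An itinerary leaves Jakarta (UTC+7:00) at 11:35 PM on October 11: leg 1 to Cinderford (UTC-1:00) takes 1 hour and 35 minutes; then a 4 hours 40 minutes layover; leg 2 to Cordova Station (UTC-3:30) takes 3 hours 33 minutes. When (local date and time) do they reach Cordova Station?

10:53 PM on October 11

Convert departure to UTC: 11:35 PM − 7:00 = 4:35 PM UTC on Oct 11.
Add 1 hour and 35 minutes leg 1 → 6:10 PM UTC.
Add 4 hours and 40 minutes layover in Cinderford → 10:50 PM UTC.
Add 3 hours 33 minutes leg 2 → 2:23 AM UTC (Oct 12).
Cordova Station is UTC−3:30, so local arrival = 2:23 AM − 3:30 = 10:53 PM on Oct 11.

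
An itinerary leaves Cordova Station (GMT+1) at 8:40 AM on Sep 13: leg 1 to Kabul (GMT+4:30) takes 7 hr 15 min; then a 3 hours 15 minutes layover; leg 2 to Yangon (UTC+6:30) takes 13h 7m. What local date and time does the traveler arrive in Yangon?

Convert departure to UTC: 8:40 AM − 1:00 = 7:40 AM UTC on Sep 13.
Add 7 hours and 15 minutes leg 1 → 2:55 PM UTC.
Add 3 hours 15 minutes layover in Kabul → 6:10 PM UTC.
Add 13 hours and 7 minutes leg 2 → 7:17 AM UTC (Sep 14).
Yangon is UTC+6:30, so local arrival = 7:17 AM + 6:30 = 1:47 PM on Sep 14.

1:47 PM on September 14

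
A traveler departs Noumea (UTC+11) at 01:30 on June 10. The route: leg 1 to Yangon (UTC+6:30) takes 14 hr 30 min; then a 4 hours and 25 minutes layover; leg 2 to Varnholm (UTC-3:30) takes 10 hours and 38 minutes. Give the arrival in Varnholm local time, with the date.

Convert departure to UTC: 01:30 − 11:00 = 14:30 UTC on Jun 9.
Add 14 hours 30 minutes leg 1 → 05:00 UTC (Jun 10).
Add 4 hours 25 minutes layover in Yangon → 09:25 UTC.
Add 10 hours and 38 minutes leg 2 → 20:03 UTC.
Varnholm is UTC−3:30, so local arrival = 20:03 − 3:30 = 16:33 on Jun 10.

16:33 on June 10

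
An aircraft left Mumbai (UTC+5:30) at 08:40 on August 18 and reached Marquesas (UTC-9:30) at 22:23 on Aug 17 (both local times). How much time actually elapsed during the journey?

Marquesas is 15:00 behind Mumbai.
Clock-face elapsed time (ignoring zones) is −10 hours 17 minutes.
Actual elapsed = −10 hours 17 minutes + 15:00 = 4 hours 43 minutes.

4 hours 43 minutes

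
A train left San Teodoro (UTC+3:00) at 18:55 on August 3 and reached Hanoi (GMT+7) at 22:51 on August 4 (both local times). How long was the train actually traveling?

23 hours 56 minutes

Departure in UTC: 18:55 − 3:00 = 15:55 on Aug 3.
Arrival in UTC: 22:51 − 7:00 = 15:51 on Aug 4.
Elapsed = 15:51 − 15:55 (+1 day) = 23 hours 56 minutes.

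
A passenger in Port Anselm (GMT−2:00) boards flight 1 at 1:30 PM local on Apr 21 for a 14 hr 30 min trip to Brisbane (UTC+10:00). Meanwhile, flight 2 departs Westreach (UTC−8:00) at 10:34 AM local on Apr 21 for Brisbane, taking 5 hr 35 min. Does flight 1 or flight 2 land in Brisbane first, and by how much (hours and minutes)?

Flight 1 in UTC: 1:30 PM + 2:00 = 3:30 PM on Apr 21.
+14 hours and 30 minutes → arrive 6:00 AM UTC on Apr 22.
Flight 2 in UTC: 10:34 AM + 8:00 = 6:34 PM on Apr 21.
+5 hours 35 minutes → arrive 12:09 AM UTC on Apr 22.
Flight 2 lands earlier by 5 hours 51 minutes.

the second, by 5 hours 51 minutes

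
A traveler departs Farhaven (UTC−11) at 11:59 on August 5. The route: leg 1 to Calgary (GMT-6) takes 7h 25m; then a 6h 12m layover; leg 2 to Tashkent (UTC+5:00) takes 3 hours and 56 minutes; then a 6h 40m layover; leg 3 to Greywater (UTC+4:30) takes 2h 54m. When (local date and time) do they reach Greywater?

06:36 on Aug 7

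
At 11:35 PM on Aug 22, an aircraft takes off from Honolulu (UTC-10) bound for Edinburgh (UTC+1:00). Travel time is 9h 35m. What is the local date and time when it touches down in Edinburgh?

Convert departure to UTC: 11:35 PM + 10:00 = 9:35 AM UTC on Aug 23.
Add 9 hours and 35 minutes travel time → 7:10 PM UTC.
Edinburgh is UTC+1:00, so local arrival = 7:10 PM + 1:00 = 8:10 PM on Aug 23.

8:10 PM on August 23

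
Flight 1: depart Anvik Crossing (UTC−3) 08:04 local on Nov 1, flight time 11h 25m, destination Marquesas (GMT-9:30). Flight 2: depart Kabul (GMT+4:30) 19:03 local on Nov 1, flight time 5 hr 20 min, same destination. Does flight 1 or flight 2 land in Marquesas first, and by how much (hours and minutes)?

the second, by 2 hours 36 minutes

Flight 1 in UTC: 08:04 + 3:00 = 11:04 on Nov 1.
+11 hours and 25 minutes → arrive 22:29 UTC on Nov 1.
Flight 2 in UTC: 19:03 − 4:30 = 14:33 on Nov 1.
+5 hours 20 minutes → arrive 19:53 UTC on Nov 1.
Flight 2 lands earlier by 2 hours 36 minutes.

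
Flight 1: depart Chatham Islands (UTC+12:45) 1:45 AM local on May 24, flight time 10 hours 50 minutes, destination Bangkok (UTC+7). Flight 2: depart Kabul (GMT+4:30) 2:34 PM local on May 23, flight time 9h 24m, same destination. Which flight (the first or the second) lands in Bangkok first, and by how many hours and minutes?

the second, by 4 hours 22 minutes

Flight 1 in UTC: 1:45 AM − 12:45 = 1:00 PM on May 23.
+10 hours and 50 minutes → arrive 11:50 PM UTC on May 23.
Flight 2 in UTC: 2:34 PM − 4:30 = 10:04 AM on May 23.
+9 hours 24 minutes → arrive 7:28 PM UTC on May 23.
Flight 2 lands earlier by 4 hours 22 minutes.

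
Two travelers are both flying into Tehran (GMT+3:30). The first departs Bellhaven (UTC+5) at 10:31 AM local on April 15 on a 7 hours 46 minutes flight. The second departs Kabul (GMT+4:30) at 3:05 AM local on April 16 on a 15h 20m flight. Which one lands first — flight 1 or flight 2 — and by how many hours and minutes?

Flight 1 in UTC: 10:31 AM − 5:00 = 5:31 AM on Apr 15.
+7 hours 46 minutes → arrive 1:17 PM UTC on Apr 15.
Flight 2 in UTC: 3:05 AM − 4:30 = 10:35 PM on Apr 15.
+15 hours and 20 minutes → arrive 1:55 PM UTC on Apr 16.
Flight 1 lands earlier by 24 hours 38 minutes.

the first, by 24 hours 38 minutes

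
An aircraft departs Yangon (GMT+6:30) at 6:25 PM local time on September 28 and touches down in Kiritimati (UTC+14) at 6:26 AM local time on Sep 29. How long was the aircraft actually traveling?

Departure in UTC: 6:25 PM − 6:30 = 11:55 AM on Sep 28.
Arrival in UTC: 6:26 AM − 14:00 = 4:26 PM on Sep 28.
Elapsed = 4:26 PM − 11:55 AM = 4 hours 31 minutes.

4 hours 31 minutes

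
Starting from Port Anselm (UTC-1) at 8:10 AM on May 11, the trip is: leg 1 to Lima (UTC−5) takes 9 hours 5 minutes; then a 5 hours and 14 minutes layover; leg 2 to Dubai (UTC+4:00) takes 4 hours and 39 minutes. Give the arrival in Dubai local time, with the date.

Convert departure to UTC: 8:10 AM + 1:00 = 9:10 AM UTC on May 11.
Add 9 hours and 5 minutes leg 1 → 6:15 PM UTC.
Add 5 hours 14 minutes layover in Lima → 11:29 PM UTC.
Add 4 hours 39 minutes leg 2 → 4:08 AM UTC (May 12).
Dubai is UTC+4:00, so local arrival = 4:08 AM + 4:00 = 8:08 AM on May 12.

8:08 AM on May 12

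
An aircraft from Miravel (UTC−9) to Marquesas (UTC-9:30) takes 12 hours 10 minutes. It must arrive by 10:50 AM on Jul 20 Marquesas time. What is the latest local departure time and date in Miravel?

Target arrival in UTC: 10:50 AM + 9:30 = 8:20 PM on Jul 20.
Subtract 12 hours 10 minutes → departure 8:10 AM UTC on Jul 20.
Miravel is UTC−9:00: 8:10 AM − 9:00 = 11:10 PM on Jul 19.

11:10 PM on July 19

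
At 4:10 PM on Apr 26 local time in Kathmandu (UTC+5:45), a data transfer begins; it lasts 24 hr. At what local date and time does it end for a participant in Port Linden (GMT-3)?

7:25 AM on April 27

Port Linden is 8:45 behind Kathmandu.
After 24 hours it is 4:10 PM (Apr 27) in Kathmandu.
Shift by the zone difference: 4:10 PM − 8:45 = 7:25 AM on Apr 27 in Port Linden.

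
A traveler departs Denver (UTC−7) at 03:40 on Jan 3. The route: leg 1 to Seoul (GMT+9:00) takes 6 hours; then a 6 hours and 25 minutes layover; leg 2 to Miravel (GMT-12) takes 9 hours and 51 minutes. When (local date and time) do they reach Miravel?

20:56 on Jan 3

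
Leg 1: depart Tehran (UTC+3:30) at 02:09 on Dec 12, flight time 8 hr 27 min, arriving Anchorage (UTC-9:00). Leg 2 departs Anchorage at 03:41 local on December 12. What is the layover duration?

5 hours 35 minutes

Convert departure to UTC: 02:09 − 3:30 = 22:39 UTC on Dec 11.
Add 8 hours and 27 minutes flight time → 07:06 UTC (Dec 12).
Anchorage is UTC−9:00, so local arrival = 07:06 − 9:00 = 22:06 on Dec 11.
Layover = 03:41 − 22:06 (+1 day) = 5 hours 35 minutes.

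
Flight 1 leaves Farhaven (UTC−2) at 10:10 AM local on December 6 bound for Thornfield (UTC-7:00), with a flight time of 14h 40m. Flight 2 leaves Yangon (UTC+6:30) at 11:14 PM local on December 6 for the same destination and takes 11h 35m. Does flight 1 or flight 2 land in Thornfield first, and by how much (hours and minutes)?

the first, by 1 hour 29 minutes

Flight 1 in UTC: 10:10 AM + 2:00 = 12:10 PM on Dec 6.
+14 hours 40 minutes → arrive 2:50 AM UTC on Dec 7.
Flight 2 in UTC: 11:14 PM − 6:30 = 4:44 PM on Dec 6.
+11 hours 35 minutes → arrive 4:19 AM UTC on Dec 7.
Flight 1 lands earlier by 1 hour 29 minutes.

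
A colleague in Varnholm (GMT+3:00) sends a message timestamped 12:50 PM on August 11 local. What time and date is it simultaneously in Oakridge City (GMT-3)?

6:50 AM on August 11

In UTC: 12:50 PM − 3:00 = 9:50 AM on Aug 11.
Oakridge City is UTC−3:00: 9:50 AM − 3:00 = 6:50 AM on Aug 11.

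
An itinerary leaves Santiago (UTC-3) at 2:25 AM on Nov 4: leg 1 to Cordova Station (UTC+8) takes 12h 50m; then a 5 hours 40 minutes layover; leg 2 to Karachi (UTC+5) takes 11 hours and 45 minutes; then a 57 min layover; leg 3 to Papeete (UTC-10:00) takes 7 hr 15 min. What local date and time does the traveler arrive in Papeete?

9:52 AM on November 5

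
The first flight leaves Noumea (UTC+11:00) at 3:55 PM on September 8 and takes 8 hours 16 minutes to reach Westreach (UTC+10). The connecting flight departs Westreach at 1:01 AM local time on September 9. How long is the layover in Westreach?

1 hour 50 minutes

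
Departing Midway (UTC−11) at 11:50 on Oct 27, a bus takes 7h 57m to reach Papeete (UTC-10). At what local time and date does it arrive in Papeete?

Papeete is 1:00 ahead of Midway.
After 7 hours 57 minutes it is 19:47 in Midway.
Shift by the zone difference: 19:47 + 1:00 = 20:47 on Oct 27 in Papeete.

20:47 on Oct 27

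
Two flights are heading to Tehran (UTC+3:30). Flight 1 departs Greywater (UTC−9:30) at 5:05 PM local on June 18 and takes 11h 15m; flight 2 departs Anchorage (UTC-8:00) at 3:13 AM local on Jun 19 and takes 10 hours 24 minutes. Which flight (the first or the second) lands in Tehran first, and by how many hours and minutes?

the first, by 7 hours 47 minutes

Flight 1 in UTC: 5:05 PM + 9:30 = 2:35 AM on Jun 19.
+11 hours 15 minutes → arrive 1:50 PM UTC on Jun 19.
Flight 2 in UTC: 3:13 AM + 8:00 = 11:13 AM on Jun 19.
+10 hours 24 minutes → arrive 9:37 PM UTC on Jun 19.
Flight 1 lands earlier by 7 hours 47 minutes.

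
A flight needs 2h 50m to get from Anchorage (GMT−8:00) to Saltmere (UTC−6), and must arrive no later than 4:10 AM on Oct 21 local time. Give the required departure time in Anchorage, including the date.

Target arrival in UTC: 4:10 AM + 6:00 = 10:10 AM on Oct 21.
Subtract 2 hours and 50 minutes → departure 7:20 AM UTC on Oct 21.
Anchorage is UTC−8:00: 7:20 AM − 8:00 = 11:20 PM on Oct 20.

11:20 PM on October 20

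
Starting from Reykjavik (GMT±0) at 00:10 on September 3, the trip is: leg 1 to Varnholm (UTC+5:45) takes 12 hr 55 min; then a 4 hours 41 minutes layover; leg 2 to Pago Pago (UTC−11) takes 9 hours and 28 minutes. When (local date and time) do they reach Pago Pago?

Reykjavik is at UTC+0, so departure is already 00:10 UTC on Sep 3.
Add 12 hours and 55 minutes leg 1 → 13:05 UTC.
Add 4 hours and 41 minutes layover in Varnholm → 17:46 UTC.
Add 9 hours and 28 minutes leg 2 → 03:14 UTC (Sep 4).
Pago Pago is UTC−11:00, so local arrival = 03:14 − 11:00 = 16:14 on Sep 3.

16:14 on September 3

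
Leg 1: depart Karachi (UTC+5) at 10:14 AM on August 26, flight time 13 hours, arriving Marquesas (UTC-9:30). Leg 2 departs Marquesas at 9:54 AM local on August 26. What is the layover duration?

Convert departure to UTC: 10:14 AM − 5:00 = 5:14 AM UTC on Aug 26.
Add 13 hours flight time → 6:14 PM UTC.
Marquesas is UTC−9:30, so local arrival = 6:14 PM − 9:30 = 8:44 AM on Aug 26.
Layover = 9:54 AM − 8:44 AM = 1 hour 10 minutes.

1 hour 10 minutes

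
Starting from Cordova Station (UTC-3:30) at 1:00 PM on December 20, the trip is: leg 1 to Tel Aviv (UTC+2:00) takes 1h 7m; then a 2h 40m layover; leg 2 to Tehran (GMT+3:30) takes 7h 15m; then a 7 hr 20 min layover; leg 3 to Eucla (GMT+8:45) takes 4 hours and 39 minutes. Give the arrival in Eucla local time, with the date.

Convert departure to UTC: 1:00 PM + 3:30 = 4:30 PM UTC on Dec 20.
Add 1 hour 7 minutes leg 1 → 5:37 PM UTC.
Add 2 hours and 40 minutes layover in Tel Aviv → 8:17 PM UTC.
Add 7 hours and 15 minutes leg 2 → 3:32 AM UTC (Dec 21).
Add 7 hours and 20 minutes layover in Tehran → 10:52 AM UTC.
Add 4 hours 39 minutes leg 3 → 3:31 PM UTC.
Eucla is UTC+8:45, so local arrival = 3:31 PM + 8:45 = 12:16 AM on Dec 22.

12:16 AM on December 22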